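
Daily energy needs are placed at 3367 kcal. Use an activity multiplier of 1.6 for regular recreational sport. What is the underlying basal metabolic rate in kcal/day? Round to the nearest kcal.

BMR = TEE ÷ activity factor = 3367 ÷ 1.6 = 2104.375 kcal/day.

2104 kcal/day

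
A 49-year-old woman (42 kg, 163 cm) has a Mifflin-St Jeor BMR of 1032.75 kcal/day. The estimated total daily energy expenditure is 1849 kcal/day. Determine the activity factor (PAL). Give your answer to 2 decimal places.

Activity factor = TEE ÷ BMR = 1849 ÷ 1032.75 = 1.79.

1.79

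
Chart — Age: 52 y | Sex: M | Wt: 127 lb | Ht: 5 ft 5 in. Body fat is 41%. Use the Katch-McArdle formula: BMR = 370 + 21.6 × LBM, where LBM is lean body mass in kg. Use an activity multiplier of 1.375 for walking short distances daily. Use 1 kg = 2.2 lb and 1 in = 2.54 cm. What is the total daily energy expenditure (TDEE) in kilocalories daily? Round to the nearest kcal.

Convert to metric: weight = 127 ÷ 2.2 = 57.7273 kg; height = (5×12 + 5) × 2.54 = 65 × 2.54 = 165.1 cm.
LBM = 57.7273 × (1 − 0.41) = 34.0591 kg. Katch-McArdle: BMR = 370 + 21.6 × 34.0591 = 1105.6764 kcal/day.
TEE = BMR × activity factor = 1105.6764 × 1.375 = 1520.305 kcal/day.

1520 kilocalories daily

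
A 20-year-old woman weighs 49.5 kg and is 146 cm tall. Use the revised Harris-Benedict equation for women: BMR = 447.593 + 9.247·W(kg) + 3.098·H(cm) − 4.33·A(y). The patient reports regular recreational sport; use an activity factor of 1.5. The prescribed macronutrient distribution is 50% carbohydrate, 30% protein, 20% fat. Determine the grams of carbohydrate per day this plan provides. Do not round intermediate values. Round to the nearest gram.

238 g/day

Harris-Benedict: BMR = 447.593 + 9.247(49.5) + 3.098(146) − 4.33(20) = 1271.0275 kcal/day.
TEE = 1271.0275 × 1.5 = 1906.5413 kcal/day.
Carbohydrate energy = 50% × 1906.5413 = 953.2706 kcal.
Carbohydrate = 953.2706 ÷ 4 kcal/g = 238.3177 g.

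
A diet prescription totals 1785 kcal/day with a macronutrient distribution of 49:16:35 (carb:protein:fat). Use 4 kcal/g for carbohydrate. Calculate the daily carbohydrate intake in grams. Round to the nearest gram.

219 g/day

Carbohydrate energy = 49% × 1785 = 874.65 kcal.
At 4 kcal/g: 874.65 ÷ 4 = 218.6625 g.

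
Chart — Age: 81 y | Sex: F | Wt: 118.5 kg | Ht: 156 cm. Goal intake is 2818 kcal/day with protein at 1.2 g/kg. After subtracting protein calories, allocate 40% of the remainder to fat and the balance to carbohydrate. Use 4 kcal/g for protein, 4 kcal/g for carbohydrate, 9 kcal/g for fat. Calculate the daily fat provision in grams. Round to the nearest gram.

100 g/day

Protein = 1.2 × 118.5 = 142.2 g → 142.2 × 4 = 568.8 kcal.
Non-protein calories = 2818 − 568.8 = 2249.2 kcal.
Fat: 40% × 2249.2 = 899.68 kcal; carbohydrate: 1349.52 kcal.
Fat: 899.68 kcal ÷ 9 kcal/g = 99.9644 g.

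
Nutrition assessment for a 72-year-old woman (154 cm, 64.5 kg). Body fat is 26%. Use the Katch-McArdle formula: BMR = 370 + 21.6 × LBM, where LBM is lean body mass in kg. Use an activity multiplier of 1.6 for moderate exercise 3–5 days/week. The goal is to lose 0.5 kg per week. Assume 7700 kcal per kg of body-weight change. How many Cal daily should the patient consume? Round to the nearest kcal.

1692 Cal daily

LBM = 64.5 × (1 − 0.26) = 47.73 kg. Katch-McArdle: BMR = 370 + 21.6 × 47.73 = 1400.968 kcal/day.
TEE = 1400.968 × 1.6 = 2241.5488 kcal/day.
Required daily deficit = 0.5 × 7700 ÷ 7 = 550 kcal/day.
Target intake = 2241.5488 − 550 = 1691.5488 kcal/day.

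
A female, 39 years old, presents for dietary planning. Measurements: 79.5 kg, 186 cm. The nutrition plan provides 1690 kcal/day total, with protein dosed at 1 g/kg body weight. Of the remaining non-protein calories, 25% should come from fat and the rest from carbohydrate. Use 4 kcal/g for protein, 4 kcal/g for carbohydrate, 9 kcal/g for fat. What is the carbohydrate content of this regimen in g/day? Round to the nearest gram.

257 g/day

Protein = 1 × 79.5 = 79.5 g → 79.5 × 4 = 318 kcal.
Non-protein calories = 1690 − 318 = 1372 kcal.
Fat: 25% × 1372 = 343 kcal; carbohydrate: 1029 kcal.
Carbohydrate: 1029 kcal ÷ 4 kcal/g = 257.25 g.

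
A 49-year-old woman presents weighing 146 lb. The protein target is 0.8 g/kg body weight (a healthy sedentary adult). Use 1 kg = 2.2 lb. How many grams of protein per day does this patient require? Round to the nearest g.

53 g/day

Weight in kg = 146 ÷ 2.2 = 66.3636 kg.
Protein = 0.8 g/kg × 66.3636 kg = 53.0909 g/day.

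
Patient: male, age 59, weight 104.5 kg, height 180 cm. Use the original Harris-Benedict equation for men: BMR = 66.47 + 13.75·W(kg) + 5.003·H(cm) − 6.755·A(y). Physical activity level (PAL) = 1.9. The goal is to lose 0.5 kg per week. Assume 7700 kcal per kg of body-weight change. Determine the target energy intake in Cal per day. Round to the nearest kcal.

3260 Cal per day

Harris-Benedict: BMR = 66.47 + 13.75(104.5) + 5.003(180) − 6.755(59) = 2005.34 kcal/day.
TEE = 2005.34 × 1.9 = 3810.146 kcal/day.
Required daily deficit = 0.5 × 7700 ÷ 7 = 550 kcal/day.
Target intake = 3810.146 − 550 = 3260.146 kcal/day.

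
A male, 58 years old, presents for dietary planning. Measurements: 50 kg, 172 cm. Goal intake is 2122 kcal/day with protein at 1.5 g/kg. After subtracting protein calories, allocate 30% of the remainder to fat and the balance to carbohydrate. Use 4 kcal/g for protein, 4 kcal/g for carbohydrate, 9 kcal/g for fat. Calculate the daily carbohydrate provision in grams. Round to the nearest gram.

Protein = 1.5 × 50 = 75 g → 75 × 4 = 300 kcal.
Non-protein calories = 2122 − 300 = 1822 kcal.
Fat: 30% × 1822 = 546.6 kcal; carbohydrate: 1275.4 kcal.
Carbohydrate: 1275.4 kcal ÷ 4 kcal/g = 318.85 g.

319 g/day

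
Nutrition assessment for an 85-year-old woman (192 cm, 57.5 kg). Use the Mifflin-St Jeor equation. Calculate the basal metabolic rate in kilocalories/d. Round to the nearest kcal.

1189 kilocalories/d

Mifflin-St Jeor (female): BMR = 10(57.5) + 6.25(192) − 5(85) − 161 = 575 + 1200 − 425 − 161 = 1189 kcal/day.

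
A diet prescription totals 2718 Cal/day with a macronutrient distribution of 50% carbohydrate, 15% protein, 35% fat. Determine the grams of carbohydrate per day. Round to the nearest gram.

340 g/day

Carbohydrate energy = 50% × 2718 = 1359 kcal.
At 4 kcal/g: 1359 ÷ 4 = 339.75 g.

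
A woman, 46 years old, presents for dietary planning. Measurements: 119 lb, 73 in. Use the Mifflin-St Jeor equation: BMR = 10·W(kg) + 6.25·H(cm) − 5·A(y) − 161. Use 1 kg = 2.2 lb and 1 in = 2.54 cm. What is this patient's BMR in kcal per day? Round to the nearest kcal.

1309 kcal per day

Convert to metric: weight = 119 ÷ 2.2 = 54.0909 kg; height = 73 × 2.54 = 185.42 cm.
Mifflin-St Jeor (female): BMR = 10(54.0909) + 6.25(185.42) − 5(46) − 161 = 540.9091 + 1158.875 − 230 − 161 = 1308.7841 kcal/day.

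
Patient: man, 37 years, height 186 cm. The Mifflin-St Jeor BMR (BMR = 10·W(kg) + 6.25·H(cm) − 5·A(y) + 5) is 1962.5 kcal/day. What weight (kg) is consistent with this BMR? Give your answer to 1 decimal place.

1962.5 = 10·W + 6.25(186) − 5(37) + 5
10·W = 1962.5 − 982.5 = 980, so W = 98 kg.

98.0 kg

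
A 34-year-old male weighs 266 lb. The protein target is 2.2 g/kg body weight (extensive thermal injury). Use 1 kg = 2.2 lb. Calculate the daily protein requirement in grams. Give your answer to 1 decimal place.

Weight in kg = 266 ÷ 2.2 = 120.9091 kg.
Protein = 2.2 g/kg × 120.9091 kg = 266 g/day.

266.0 g/day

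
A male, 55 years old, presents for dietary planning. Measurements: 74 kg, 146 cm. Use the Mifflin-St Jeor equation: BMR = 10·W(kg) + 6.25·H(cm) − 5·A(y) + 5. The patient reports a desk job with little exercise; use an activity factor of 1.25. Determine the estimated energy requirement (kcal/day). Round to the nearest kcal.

Mifflin-St Jeor (male): BMR = 10(74) + 6.25(146) − 5(55) + 5 = 740 + 912.5 − 275 + 5 = 1382.5 kcal/day.
TEE = BMR × activity factor = 1382.5 × 1.25 = 1728.125 kcal/day.

1728 kcal/day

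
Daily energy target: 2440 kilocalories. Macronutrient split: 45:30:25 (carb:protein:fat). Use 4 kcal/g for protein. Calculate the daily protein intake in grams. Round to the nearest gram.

183 g/day

Protein energy = 30% × 2440 = 732 kcal.
At 4 kcal/g: 732 ÷ 4 = 183 g.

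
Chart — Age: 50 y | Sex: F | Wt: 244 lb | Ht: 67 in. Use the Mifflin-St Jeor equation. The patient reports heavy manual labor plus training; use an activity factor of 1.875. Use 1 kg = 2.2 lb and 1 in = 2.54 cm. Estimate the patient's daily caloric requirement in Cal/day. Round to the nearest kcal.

Convert to metric: weight = 244 ÷ 2.2 = 110.9091 kg; height = 67 × 2.54 = 170.18 cm.
Mifflin-St Jeor (female): BMR = 10(110.9091) + 6.25(170.18) − 5(50) − 161 = 1109.0909 + 1063.625 − 250 − 161 = 1761.7159 kcal/day.
TEE = BMR × activity factor = 1761.7159 × 1.875 = 3303.2173 kcal/day.

3303 Cal/day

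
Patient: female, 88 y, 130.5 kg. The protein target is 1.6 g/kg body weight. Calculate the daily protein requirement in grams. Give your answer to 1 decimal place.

208.8 g/day

Protein = 1.6 g/kg × 130.5 kg = 208.8 g/day.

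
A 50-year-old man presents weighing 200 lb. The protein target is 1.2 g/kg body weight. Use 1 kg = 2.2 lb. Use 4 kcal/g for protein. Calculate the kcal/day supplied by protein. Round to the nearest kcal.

Weight in kg = 200 ÷ 2.2 = 90.9091 kg.
Protein = 1.2 g/kg × 90.9091 kg = 109.0909 g/day.
Protein energy = 109.0909 g × 4 kcal/g = 436.3636 kcal/day.

436 kcal/day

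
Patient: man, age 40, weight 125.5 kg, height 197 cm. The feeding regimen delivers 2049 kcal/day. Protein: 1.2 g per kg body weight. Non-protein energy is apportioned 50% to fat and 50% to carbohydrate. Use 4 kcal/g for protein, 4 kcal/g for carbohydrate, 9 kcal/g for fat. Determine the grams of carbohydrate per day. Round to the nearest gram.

Protein = 1.2 × 125.5 = 150.6 g → 150.6 × 4 = 602.4 kcal.
Non-protein calories = 2049 − 602.4 = 1446.6 kcal.
Fat: 50% × 1446.6 = 723.3 kcal; carbohydrate: 723.3 kcal.
Carbohydrate: 723.3 kcal ÷ 4 kcal/g = 180.825 g.

181 g/day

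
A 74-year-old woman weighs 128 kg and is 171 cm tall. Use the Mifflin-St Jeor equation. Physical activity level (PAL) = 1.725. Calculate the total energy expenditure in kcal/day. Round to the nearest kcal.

3136 kcal/day

Mifflin-St Jeor (female): BMR = 10(128) + 6.25(171) − 5(74) − 161 = 1280 + 1068.75 − 370 − 161 = 1817.75 kcal/day.
TEE = BMR × activity factor = 1817.75 × 1.725 = 3135.6188 kcal/day.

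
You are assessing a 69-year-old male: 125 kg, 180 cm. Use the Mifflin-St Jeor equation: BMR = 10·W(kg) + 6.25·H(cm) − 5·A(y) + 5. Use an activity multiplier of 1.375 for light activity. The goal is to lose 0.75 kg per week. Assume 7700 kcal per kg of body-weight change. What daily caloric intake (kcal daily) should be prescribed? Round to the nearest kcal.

1973 kcal daily

Mifflin-St Jeor (male): BMR = 10(125) + 6.25(180) − 5(69) + 5 = 1250 + 1125 − 345 + 5 = 2035 kcal/day.
TEE = 2035 × 1.375 = 2798.125 kcal/day.
Required daily deficit = 0.75 × 7700 ÷ 7 = 825 kcal/day.
Target intake = 2798.125 − 825 = 1973.125 kcal/day.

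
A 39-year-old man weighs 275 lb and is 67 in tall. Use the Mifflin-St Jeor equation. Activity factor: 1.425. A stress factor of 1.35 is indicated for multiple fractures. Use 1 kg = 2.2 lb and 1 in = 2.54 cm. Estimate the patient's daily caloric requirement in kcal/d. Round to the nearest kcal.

4085 kcal/d

Convert to metric: weight = 275 ÷ 2.2 = 125 kg; height = 67 × 2.54 = 170.18 cm.
Mifflin-St Jeor (male): BMR = 10(125) + 6.25(170.18) − 5(39) + 5 = 1250 + 1063.625 − 195 + 5 = 2123.625 kcal/day.
TEE = BMR × activity factor = 2123.625 × 1.425 = 3026.1656 kcal/day.
Apply stress factor: 3026.1656 × 1.35 = 4085.3236 kcal/day.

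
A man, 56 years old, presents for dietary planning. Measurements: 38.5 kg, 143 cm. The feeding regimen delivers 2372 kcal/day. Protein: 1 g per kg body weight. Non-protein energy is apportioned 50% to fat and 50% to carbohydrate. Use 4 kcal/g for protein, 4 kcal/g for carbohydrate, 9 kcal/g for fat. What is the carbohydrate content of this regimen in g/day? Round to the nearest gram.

277 g/day

Protein = 1 × 38.5 = 38.5 g → 38.5 × 4 = 154 kcal.
Non-protein calories = 2372 − 154 = 2218 kcal.
Fat: 50% × 2218 = 1109 kcal; carbohydrate: 1109 kcal.
Carbohydrate: 1109 kcal ÷ 4 kcal/g = 277.25 g.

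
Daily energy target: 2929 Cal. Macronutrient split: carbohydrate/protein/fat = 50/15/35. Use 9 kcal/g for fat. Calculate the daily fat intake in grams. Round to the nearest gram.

114 g/day

Fat energy = 35% × 2929 = 1025.15 kcal.
At 9 kcal/g: 1025.15 ÷ 9 = 113.9056 g.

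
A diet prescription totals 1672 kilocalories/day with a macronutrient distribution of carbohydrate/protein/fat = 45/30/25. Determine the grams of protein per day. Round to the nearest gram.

Protein energy = 30% × 1672 = 501.6 kcal.
At 4 kcal/g: 501.6 ÷ 4 = 125.4 g.

125 g/day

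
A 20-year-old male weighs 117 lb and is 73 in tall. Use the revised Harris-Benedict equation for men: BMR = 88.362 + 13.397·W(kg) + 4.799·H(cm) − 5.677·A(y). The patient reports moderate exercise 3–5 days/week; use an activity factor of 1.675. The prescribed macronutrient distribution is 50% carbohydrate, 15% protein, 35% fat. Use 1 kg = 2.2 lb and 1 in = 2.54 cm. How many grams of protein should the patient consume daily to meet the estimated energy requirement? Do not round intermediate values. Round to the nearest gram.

Convert to metric: weight = 117 ÷ 2.2 = 53.1818 kg; height = 73 × 2.54 = 185.42 cm.
Harris-Benedict: BMR = 88.362 + 13.397(53.1818) + 4.799(185.42) − 5.677(20) = 1577.1294 kcal/day.
TEE = 1577.1294 × 1.675 = 2641.6917 kcal/day.
Protein energy = 15% × 2641.6917 = 396.2538 kcal.
Protein = 396.2538 ÷ 4 kcal/g = 99.0634 g.

99 g/day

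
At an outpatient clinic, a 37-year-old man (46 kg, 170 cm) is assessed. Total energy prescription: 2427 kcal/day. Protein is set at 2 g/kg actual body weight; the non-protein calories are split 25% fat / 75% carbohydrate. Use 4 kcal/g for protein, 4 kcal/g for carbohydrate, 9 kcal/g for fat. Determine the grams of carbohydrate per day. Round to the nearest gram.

Protein = 2 × 46 = 92 g → 92 × 4 = 368 kcal.
Non-protein calories = 2427 − 368 = 2059 kcal.
Fat: 25% × 2059 = 514.75 kcal; carbohydrate: 1544.25 kcal.
Carbohydrate: 1544.25 kcal ÷ 4 kcal/g = 386.0625 g.

386 g/day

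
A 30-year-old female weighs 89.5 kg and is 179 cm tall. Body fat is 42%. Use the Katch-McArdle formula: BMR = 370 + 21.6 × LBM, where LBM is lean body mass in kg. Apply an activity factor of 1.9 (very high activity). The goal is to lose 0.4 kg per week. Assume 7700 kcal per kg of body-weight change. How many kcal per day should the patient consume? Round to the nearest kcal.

LBM = 89.5 × (1 − 0.42) = 51.91 kg. Katch-McArdle: BMR = 370 + 21.6 × 51.91 = 1491.256 kcal/day.
TEE = 1491.256 × 1.9 = 2833.3864 kcal/day.
Required daily deficit = 0.4 × 7700 ÷ 7 = 440 kcal/day.
Target intake = 2833.3864 − 440 = 2393.3864 kcal/day.

2393 kcal per day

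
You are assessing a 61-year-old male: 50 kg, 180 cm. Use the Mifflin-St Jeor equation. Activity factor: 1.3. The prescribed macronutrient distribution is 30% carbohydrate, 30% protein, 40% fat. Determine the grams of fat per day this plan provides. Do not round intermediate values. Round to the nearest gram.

Mifflin-St Jeor (male): BMR = 10(50) + 6.25(180) − 5(61) + 5 = 500 + 1125 − 305 + 5 = 1325 kcal/day.
TEE = 1325 × 1.3 = 1722.5 kcal/day.
Fat energy = 40% × 1722.5 = 689 kcal.
Fat = 689 ÷ 9 kcal/g = 76.5556 g.

77 g/day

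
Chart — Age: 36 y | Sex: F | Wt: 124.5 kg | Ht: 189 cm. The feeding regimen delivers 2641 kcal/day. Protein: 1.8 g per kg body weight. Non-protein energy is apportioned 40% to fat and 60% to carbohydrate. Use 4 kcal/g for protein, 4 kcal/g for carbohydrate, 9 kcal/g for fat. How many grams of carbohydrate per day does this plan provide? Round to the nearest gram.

Protein = 1.8 × 124.5 = 224.1 g → 224.1 × 4 = 896.4 kcal.
Non-protein calories = 2641 − 896.4 = 1744.6 kcal.
Fat: 40% × 1744.6 = 697.84 kcal; carbohydrate: 1046.76 kcal.
Carbohydrate: 1046.76 kcal ÷ 4 kcal/g = 261.69 g.

262 g/day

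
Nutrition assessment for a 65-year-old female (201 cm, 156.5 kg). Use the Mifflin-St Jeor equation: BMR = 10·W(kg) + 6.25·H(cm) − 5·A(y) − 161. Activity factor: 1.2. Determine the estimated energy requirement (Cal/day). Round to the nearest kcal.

Mifflin-St Jeor (female): BMR = 10(156.5) + 6.25(201) − 5(65) − 161 = 1565 + 1256.25 − 325 − 161 = 2335.25 kcal/day.
TEE = BMR × activity factor = 2335.25 × 1.2 = 2802.3 kcal/day.

2802 Cal/day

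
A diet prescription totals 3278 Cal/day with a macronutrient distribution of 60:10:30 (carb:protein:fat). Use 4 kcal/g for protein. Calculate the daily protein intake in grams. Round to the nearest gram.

82 g/day

Protein energy = 10% × 3278 = 327.8 kcal.
At 4 kcal/g: 327.8 ÷ 4 = 81.95 g.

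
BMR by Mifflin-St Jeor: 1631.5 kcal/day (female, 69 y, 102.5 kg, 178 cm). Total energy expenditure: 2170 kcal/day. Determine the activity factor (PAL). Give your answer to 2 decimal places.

Activity factor = TEE ÷ BMR = 2170 ÷ 1631.5 = 1.33.

1.33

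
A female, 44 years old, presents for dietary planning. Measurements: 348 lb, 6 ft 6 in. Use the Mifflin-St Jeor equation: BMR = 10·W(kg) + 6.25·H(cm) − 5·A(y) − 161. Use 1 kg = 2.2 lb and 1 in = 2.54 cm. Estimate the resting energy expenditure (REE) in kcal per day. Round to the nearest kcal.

2439 kcal per day

Convert to metric: weight = 348 ÷ 2.2 = 158.1818 kg; height = (6×12 + 6) × 2.54 = 78 × 2.54 = 198.12 cm.
Mifflin-St Jeor (female): BMR = 10(158.1818) + 6.25(198.12) − 5(44) − 161 = 1581.8182 + 1238.25 − 220 − 161 = 2439.0682 kcal/day.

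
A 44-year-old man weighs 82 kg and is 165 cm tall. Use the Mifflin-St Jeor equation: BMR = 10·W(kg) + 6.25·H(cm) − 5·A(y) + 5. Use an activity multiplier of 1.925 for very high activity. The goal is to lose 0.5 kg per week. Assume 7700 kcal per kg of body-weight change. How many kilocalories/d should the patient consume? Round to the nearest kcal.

Mifflin-St Jeor (male): BMR = 10(82) + 6.25(165) − 5(44) + 5 = 820 + 1031.25 − 220 + 5 = 1636.25 kcal/day.
TEE = 1636.25 × 1.925 = 3149.7813 kcal/day.
Required daily deficit = 0.5 × 7700 ÷ 7 = 550 kcal/day.
Target intake = 3149.7813 − 550 = 2599.7813 kcal/day.

2600 kilocalories/d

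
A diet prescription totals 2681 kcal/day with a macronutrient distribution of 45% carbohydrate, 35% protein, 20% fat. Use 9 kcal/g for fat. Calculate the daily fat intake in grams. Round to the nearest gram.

60 g/day

Fat energy = 20% × 2681 = 536.2 kcal.
At 9 kcal/g: 536.2 ÷ 9 = 59.5778 g.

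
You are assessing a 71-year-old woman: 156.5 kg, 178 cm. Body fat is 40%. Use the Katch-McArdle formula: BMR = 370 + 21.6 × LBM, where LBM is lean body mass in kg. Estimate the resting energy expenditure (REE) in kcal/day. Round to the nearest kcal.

2398 kcal/day

LBM = 156.5 × (1 − 0.4) = 93.9 kg. Katch-McArdle: BMR = 370 + 21.6 × 93.9 = 2398.24 kcal/day.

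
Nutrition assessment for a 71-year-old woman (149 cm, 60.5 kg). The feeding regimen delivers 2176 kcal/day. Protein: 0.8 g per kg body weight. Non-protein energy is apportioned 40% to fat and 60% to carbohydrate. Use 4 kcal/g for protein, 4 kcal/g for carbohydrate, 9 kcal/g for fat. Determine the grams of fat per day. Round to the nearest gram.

Protein = 0.8 × 60.5 = 48.4 g → 48.4 × 4 = 193.6 kcal.
Non-protein calories = 2176 − 193.6 = 1982.4 kcal.
Fat: 40% × 1982.4 = 792.96 kcal; carbohydrate: 1189.44 kcal.
Fat: 792.96 kcal ÷ 9 kcal/g = 88.1067 g.

88 g/day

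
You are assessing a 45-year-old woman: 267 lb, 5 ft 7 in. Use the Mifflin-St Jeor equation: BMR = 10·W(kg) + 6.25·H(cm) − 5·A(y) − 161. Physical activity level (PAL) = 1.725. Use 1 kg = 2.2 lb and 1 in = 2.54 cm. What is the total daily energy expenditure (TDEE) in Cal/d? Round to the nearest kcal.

Convert to metric: weight = 267 ÷ 2.2 = 121.3636 kg; height = (5×12 + 7) × 2.54 = 67 × 2.54 = 170.18 cm.
Mifflin-St Jeor (female): BMR = 10(121.3636) + 6.25(170.18) − 5(45) − 161 = 1213.6364 + 1063.625 − 225 − 161 = 1891.2614 kcal/day.
TEE = BMR × activity factor = 1891.2614 × 1.725 = 3262.4259 kcal/day.

3262 Cal/d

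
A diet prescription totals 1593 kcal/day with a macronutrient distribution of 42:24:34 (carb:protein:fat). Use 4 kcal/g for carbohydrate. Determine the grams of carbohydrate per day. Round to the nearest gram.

167 g/day

Carbohydrate energy = 42% × 1593 = 669.06 kcal.
At 4 kcal/g: 669.06 ÷ 4 = 167.265 g.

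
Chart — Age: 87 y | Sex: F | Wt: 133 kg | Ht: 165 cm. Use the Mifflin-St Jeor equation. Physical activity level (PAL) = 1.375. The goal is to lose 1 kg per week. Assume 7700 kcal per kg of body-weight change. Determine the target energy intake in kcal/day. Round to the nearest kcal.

1327 kcal/day

Mifflin-St Jeor (female): BMR = 10(133) + 6.25(165) − 5(87) − 161 = 1330 + 1031.25 − 435 − 161 = 1765.25 kcal/day.
TEE = 1765.25 × 1.375 = 2427.2188 kcal/day.
Required daily deficit = 1 × 7700 ÷ 7 = 1100 kcal/day.
Target intake = 2427.2188 − 1100 = 1327.2188 kcal/day.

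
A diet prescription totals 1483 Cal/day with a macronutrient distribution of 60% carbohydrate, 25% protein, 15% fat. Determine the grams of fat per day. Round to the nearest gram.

Fat energy = 15% × 1483 = 222.45 kcal.
At 9 kcal/g: 222.45 ÷ 9 = 24.7167 g.

25 g/day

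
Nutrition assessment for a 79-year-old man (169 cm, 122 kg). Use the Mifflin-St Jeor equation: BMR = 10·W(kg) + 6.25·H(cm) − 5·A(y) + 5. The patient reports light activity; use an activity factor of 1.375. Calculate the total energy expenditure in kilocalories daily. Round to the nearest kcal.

2594 kilocalories daily

Mifflin-St Jeor (male): BMR = 10(122) + 6.25(169) − 5(79) + 5 = 1220 + 1056.25 − 395 + 5 = 1886.25 kcal/day.
TEE = BMR × activity factor = 1886.25 × 1.375 = 2593.5938 kcal/day.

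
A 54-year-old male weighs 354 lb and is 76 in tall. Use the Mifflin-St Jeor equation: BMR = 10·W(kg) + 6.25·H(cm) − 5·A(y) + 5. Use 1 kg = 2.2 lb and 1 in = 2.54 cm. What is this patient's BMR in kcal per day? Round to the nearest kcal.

Convert to metric: weight = 354 ÷ 2.2 = 160.9091 kg; height = 76 × 2.54 = 193.04 cm.
Mifflin-St Jeor (male): BMR = 10(160.9091) + 6.25(193.04) − 5(54) + 5 = 1609.0909 + 1206.5 − 270 + 5 = 2550.5909 kcal/day.

2551 kcal per day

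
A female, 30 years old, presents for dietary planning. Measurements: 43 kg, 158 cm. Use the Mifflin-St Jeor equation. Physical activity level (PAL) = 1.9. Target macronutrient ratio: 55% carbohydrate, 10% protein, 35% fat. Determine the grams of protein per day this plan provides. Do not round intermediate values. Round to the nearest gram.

Mifflin-St Jeor (female): BMR = 10(43) + 6.25(158) − 5(30) − 161 = 430 + 987.5 − 150 − 161 = 1106.5 kcal/day.
TEE = 1106.5 × 1.9 = 2102.35 kcal/day.
Protein energy = 10% × 2102.35 = 210.235 kcal.
Protein = 210.235 ÷ 4 kcal/g = 52.5588 g.

53 g/day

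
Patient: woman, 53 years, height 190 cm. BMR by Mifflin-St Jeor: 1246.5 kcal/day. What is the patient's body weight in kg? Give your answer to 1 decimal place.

1246.5 = 10·W + 6.25(190) − 5(53) − 161
10·W = 1246.5 − 761.5 = 485, so W = 48.5 kg.

48.5 kg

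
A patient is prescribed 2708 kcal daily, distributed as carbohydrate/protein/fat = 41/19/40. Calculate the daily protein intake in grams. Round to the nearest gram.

129 g/day

Protein energy = 19% × 2708 = 514.52 kcal.
At 4 kcal/g: 514.52 ÷ 4 = 128.63 g.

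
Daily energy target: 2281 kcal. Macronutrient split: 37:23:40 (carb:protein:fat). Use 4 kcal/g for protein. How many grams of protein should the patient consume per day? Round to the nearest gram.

Protein energy = 23% × 2281 = 524.63 kcal.
At 4 kcal/g: 524.63 ÷ 4 = 131.1575 g.

131 g/day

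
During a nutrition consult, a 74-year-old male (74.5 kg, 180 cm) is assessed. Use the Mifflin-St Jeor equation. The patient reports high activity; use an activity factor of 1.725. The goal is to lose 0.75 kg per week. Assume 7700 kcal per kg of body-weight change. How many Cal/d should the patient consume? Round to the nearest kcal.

1771 Cal/d

Mifflin-St Jeor (male): BMR = 10(74.5) + 6.25(180) − 5(74) + 5 = 745 + 1125 − 370 + 5 = 1505 kcal/day.
TEE = 1505 × 1.725 = 2596.125 kcal/day.
Required daily deficit = 0.75 × 7700 ÷ 7 = 825 kcal/day.
Target intake = 2596.125 − 825 = 1771.125 kcal/day.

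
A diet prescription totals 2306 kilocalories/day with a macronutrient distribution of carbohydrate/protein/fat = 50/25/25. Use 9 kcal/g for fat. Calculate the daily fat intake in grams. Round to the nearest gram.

Fat energy = 25% × 2306 = 576.5 kcal.
At 9 kcal/g: 576.5 ÷ 9 = 64.0556 g.

64 g/day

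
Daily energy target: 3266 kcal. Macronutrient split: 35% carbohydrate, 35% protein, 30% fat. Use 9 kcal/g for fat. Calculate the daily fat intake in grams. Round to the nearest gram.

109 g/day

Fat energy = 30% × 3266 = 979.8 kcal.
At 9 kcal/g: 979.8 ÷ 9 = 108.8667 g.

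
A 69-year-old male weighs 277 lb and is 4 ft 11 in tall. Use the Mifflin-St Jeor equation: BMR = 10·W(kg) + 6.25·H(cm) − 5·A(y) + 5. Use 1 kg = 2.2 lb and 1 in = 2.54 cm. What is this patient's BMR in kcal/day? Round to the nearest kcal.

Convert to metric: weight = 277 ÷ 2.2 = 125.9091 kg; height = (4×12 + 11) × 2.54 = 59 × 2.54 = 149.86 cm.
Mifflin-St Jeor (male): BMR = 10(125.9091) + 6.25(149.86) − 5(69) + 5 = 1259.0909 + 936.625 − 345 + 5 = 1855.7159 kcal/day.

1856 kcal/day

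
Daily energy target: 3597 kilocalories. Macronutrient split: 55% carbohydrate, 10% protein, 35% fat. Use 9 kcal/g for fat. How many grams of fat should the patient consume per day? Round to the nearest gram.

140 g/day

Fat energy = 35% × 3597 = 1258.95 kcal.
At 9 kcal/g: 1258.95 ÷ 9 = 139.8833 g.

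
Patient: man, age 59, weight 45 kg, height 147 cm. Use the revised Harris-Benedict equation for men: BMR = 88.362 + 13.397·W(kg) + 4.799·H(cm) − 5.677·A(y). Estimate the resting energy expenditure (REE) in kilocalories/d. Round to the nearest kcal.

Harris-Benedict: BMR = 88.362 + 13.397(45) + 4.799(147) − 5.677(59) = 1061.737 kcal/day.

1062 kilocalories/d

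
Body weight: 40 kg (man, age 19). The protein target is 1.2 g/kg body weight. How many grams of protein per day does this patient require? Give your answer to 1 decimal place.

Protein = 1.2 g/kg × 40 kg = 48 g/day.

48.0 g/day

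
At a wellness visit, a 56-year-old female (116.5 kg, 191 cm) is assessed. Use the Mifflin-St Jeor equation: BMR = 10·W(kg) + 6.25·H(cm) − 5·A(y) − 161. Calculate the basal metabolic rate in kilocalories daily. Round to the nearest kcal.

Mifflin-St Jeor (female): BMR = 10(116.5) + 6.25(191) − 5(56) − 161 = 1165 + 1193.75 − 280 − 161 = 1917.75 kcal/day.

1918 kilocalories daily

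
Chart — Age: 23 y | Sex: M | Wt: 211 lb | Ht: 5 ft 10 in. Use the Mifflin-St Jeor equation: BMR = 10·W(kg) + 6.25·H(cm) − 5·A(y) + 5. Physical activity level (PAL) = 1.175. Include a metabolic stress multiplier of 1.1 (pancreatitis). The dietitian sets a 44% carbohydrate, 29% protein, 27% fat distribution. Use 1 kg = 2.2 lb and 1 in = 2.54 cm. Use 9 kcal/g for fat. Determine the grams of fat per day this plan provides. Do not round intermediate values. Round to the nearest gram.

76 g/day

Convert to metric: weight = 211 ÷ 2.2 = 95.9091 kg; height = (5×12 + 10) × 2.54 = 70 × 2.54 = 177.8 cm.
Mifflin-St Jeor (male): BMR = 10(95.9091) + 6.25(177.8) − 5(23) + 5 = 959.0909 + 1111.25 − 115 + 5 = 1960.3409 kcal/day.
TEE = 1960.3409 × 1.175 = 2303.4006 kcal/day.
With stress factor 1.1: 2303.4006 × 1.1 = 2533.7406 kcal/day.
Fat energy = 27% × 2533.7406 = 684.11 kcal.
Fat = 684.11 ÷ 9 kcal/g = 76.0122 g.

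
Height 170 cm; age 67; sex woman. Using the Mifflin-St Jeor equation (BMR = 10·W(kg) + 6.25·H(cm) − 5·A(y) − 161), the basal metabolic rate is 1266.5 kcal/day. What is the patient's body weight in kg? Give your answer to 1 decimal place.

70.0 kg

1266.5 = 10·W + 6.25(170) − 5(67) − 161
10·W = 1266.5 − 566.5 = 700, so W = 70 kg.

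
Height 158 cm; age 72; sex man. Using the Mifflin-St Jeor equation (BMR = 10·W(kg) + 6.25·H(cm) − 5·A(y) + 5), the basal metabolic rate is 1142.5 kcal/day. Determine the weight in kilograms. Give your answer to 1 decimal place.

1142.5 = 10·W + 6.25(158) − 5(72) + 5
10·W = 1142.5 − 632.5 = 510, so W = 51 kg.

51.0 kg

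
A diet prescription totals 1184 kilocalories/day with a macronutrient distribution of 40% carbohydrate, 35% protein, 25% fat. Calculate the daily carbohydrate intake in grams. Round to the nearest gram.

118 g/day

Carbohydrate energy = 40% × 1184 = 473.6 kcal.
At 4 kcal/g: 473.6 ÷ 4 = 118.4 g.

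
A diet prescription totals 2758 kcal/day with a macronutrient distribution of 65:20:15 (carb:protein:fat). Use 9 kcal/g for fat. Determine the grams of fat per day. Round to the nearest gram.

46 g/day

Fat energy = 15% × 2758 = 413.7 kcal.
At 9 kcal/g: 413.7 ÷ 9 = 45.9667 g.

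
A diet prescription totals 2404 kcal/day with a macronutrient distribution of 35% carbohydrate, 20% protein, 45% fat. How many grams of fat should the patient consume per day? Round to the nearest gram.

120 g/day

Fat energy = 45% × 2404 = 1081.8 kcal.
At 9 kcal/g: 1081.8 ÷ 9 = 120.2 g.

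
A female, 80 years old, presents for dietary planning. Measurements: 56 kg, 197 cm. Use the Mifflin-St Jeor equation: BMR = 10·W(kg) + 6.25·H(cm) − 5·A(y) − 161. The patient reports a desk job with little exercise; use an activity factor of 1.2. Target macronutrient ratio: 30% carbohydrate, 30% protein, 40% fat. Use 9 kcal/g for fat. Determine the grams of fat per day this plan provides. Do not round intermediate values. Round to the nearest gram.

Mifflin-St Jeor (female): BMR = 10(56) + 6.25(197) − 5(80) − 161 = 560 + 1231.25 − 400 − 161 = 1230.25 kcal/day.
TEE = 1230.25 × 1.2 = 1476.3 kcal/day.
Fat energy = 40% × 1476.3 = 590.52 kcal.
Fat = 590.52 ÷ 9 kcal/g = 65.6133 g.

66 g/day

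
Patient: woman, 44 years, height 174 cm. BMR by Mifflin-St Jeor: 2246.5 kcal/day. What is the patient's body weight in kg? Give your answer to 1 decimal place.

2246.5 = 10·W + 6.25(174) − 5(44) − 161
10·W = 2246.5 − 706.5 = 1540, so W = 154 kg.

154.0 kg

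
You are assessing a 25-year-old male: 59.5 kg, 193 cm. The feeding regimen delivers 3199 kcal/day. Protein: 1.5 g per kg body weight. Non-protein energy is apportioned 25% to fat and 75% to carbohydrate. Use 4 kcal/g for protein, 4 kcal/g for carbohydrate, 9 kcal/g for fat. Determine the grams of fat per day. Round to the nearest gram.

Protein = 1.5 × 59.5 = 89.25 g → 89.25 × 4 = 357 kcal.
Non-protein calories = 3199 − 357 = 2842 kcal.
Fat: 25% × 2842 = 710.5 kcal; carbohydrate: 2131.5 kcal.
Fat: 710.5 kcal ÷ 9 kcal/g = 78.9444 g.

79 g/day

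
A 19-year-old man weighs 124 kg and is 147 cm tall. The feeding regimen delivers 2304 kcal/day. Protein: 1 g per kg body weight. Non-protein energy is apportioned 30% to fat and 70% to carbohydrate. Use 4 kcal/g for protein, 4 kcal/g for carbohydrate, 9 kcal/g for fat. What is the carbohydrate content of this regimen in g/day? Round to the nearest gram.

Protein = 1 × 124 = 124 g → 124 × 4 = 496 kcal.
Non-protein calories = 2304 − 496 = 1808 kcal.
Fat: 30% × 1808 = 542.4 kcal; carbohydrate: 1265.6 kcal.
Carbohydrate: 1265.6 kcal ÷ 4 kcal/g = 316.4 g.

316 g/day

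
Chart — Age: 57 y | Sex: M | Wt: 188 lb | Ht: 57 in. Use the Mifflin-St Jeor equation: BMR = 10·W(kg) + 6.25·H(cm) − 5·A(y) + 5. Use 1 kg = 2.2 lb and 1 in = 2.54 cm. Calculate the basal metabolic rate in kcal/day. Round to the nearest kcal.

Convert to metric: weight = 188 ÷ 2.2 = 85.4545 kg; height = 57 × 2.54 = 144.78 cm.
Mifflin-St Jeor (male): BMR = 10(85.4545) + 6.25(144.78) − 5(57) + 5 = 854.5455 + 904.875 − 285 + 5 = 1479.4205 kcal/day.

1479 kcal/day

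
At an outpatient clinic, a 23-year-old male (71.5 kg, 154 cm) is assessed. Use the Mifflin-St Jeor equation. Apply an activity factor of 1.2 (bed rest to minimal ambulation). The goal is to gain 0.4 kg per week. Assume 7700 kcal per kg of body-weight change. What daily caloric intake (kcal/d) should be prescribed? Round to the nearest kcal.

2321 kcal/d

Mifflin-St Jeor (male): BMR = 10(71.5) + 6.25(154) − 5(23) + 5 = 715 + 962.5 − 115 + 5 = 1567.5 kcal/day.
TEE = 1567.5 × 1.2 = 1881 kcal/day.
Required daily surplus = 0.4 × 7700 ÷ 7 = 440 kcal/day.
Target intake = 1881 + 440 = 2321 kcal/day.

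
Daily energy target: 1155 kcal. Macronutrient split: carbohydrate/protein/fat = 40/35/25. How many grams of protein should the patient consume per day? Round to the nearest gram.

101 g/day

Protein energy = 35% × 1155 = 404.25 kcal.
At 4 kcal/g: 404.25 ÷ 4 = 101.0625 g.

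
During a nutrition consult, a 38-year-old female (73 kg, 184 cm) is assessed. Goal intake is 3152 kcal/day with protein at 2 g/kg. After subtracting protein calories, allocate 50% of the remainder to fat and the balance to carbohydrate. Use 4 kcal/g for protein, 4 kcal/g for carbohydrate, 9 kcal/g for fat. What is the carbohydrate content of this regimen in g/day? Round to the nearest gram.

321 g/day

Protein = 2 × 73 = 146 g → 146 × 4 = 584 kcal.
Non-protein calories = 3152 − 584 = 2568 kcal.
Fat: 50% × 2568 = 1284 kcal; carbohydrate: 1284 kcal.
Carbohydrate: 1284 kcal ÷ 4 kcal/g = 321 g.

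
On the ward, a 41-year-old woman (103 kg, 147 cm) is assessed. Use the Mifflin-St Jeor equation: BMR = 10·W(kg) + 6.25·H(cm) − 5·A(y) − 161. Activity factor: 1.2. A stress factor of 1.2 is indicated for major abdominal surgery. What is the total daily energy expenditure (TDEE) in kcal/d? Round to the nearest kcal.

2279 kcal/d

Mifflin-St Jeor (female): BMR = 10(103) + 6.25(147) − 5(41) − 161 = 1030 + 918.75 − 205 − 161 = 1582.75 kcal/day.
TEE = BMR × activity factor = 1582.75 × 1.2 = 1899.3 kcal/day.
Apply stress factor: 1899.3 × 1.2 = 2279.16 kcal/day.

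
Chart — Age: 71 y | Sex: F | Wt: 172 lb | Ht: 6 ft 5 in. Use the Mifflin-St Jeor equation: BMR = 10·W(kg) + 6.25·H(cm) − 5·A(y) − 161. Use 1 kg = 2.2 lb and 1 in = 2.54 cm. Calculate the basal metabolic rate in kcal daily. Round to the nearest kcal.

Convert to metric: weight = 172 ÷ 2.2 = 78.1818 kg; height = (6×12 + 5) × 2.54 = 77 × 2.54 = 195.58 cm.
Mifflin-St Jeor (female): BMR = 10(78.1818) + 6.25(195.58) − 5(71) − 161 = 781.8182 + 1222.375 − 355 − 161 = 1488.1932 kcal/day.

1488 kcal daily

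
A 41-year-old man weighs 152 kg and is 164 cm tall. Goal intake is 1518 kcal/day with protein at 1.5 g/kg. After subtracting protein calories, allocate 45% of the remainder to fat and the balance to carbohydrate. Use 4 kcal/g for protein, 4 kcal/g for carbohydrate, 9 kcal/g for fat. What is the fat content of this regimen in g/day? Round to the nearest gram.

30 g/day

Protein = 1.5 × 152 = 228 g → 228 × 4 = 912 kcal.
Non-protein calories = 1518 − 912 = 606 kcal.
Fat: 45% × 606 = 272.7 kcal; carbohydrate: 333.3 kcal.
Fat: 272.7 kcal ÷ 9 kcal/g = 30.3 g.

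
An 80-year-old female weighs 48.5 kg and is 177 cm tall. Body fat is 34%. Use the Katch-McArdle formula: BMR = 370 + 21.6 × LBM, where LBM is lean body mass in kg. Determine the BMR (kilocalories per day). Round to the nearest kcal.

1061 kilocalories per day

LBM = 48.5 × (1 − 0.34) = 32.01 kg. Katch-McArdle: BMR = 370 + 21.6 × 32.01 = 1061.416 kcal/day.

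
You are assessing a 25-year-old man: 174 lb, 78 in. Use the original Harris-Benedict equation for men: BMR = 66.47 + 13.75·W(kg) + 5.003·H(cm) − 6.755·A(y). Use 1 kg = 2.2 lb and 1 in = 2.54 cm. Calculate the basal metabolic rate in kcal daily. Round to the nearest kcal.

1976 kcal daily

Convert to metric: weight = 174 ÷ 2.2 = 79.0909 kg; height = 78 × 2.54 = 198.12 cm.
Harris-Benedict: BMR = 66.47 + 13.75(79.0909) + 5.003(198.12) − 6.755(25) = 1976.2894 kcal/day.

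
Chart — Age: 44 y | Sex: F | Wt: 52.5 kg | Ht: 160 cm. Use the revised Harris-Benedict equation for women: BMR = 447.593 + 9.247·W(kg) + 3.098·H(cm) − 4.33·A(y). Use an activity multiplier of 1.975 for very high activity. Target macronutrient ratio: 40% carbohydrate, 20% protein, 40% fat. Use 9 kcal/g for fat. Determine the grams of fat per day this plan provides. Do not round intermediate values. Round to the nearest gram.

Harris-Benedict: BMR = 447.593 + 9.247(52.5) + 3.098(160) − 4.33(44) = 1238.2205 kcal/day.
TEE = 1238.2205 × 1.975 = 2445.4855 kcal/day.
Fat energy = 40% × 2445.4855 = 978.1942 kcal.
Fat = 978.1942 ÷ 9 kcal/g = 108.6882 g.

109 g/day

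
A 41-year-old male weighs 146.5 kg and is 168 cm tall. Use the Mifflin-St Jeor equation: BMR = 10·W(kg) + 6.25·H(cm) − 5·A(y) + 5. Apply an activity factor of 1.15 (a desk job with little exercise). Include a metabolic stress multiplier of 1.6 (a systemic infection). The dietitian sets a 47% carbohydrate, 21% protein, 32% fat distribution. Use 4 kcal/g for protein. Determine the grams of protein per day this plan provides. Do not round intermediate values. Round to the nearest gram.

224 g/day

Mifflin-St Jeor (male): BMR = 10(146.5) + 6.25(168) − 5(41) + 5 = 1465 + 1050 − 205 + 5 = 2315 kcal/day.
TEE = 2315 × 1.15 = 2662.25 kcal/day.
With stress factor 1.6: 2662.25 × 1.6 = 4259.6 kcal/day.
Protein energy = 21% × 4259.6 = 894.516 kcal.
Protein = 894.516 ÷ 4 kcal/g = 223.629 g.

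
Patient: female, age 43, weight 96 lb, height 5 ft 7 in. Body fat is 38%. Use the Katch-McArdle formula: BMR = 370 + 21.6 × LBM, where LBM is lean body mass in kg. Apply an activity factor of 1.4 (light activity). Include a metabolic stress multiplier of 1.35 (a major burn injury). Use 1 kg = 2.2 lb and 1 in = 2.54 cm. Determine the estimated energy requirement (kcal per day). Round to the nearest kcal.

Convert to metric: weight = 96 ÷ 2.2 = 43.6364 kg; height = (5×12 + 7) × 2.54 = 67 × 2.54 = 170.18 cm.
LBM = 43.6364 × (1 − 0.38) = 27.0545 kg. Katch-McArdle: BMR = 370 + 21.6 × 27.0545 = 954.3782 kcal/day.
TEE = BMR × activity factor = 954.3782 × 1.4 = 1336.1295 kcal/day.
Apply stress factor: 1336.1295 × 1.35 = 1803.7748 kcal/day.

1804 kcal per day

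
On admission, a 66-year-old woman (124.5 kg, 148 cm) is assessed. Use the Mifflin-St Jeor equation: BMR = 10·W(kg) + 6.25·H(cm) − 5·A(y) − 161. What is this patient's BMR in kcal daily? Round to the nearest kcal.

1679 kcal daily

Mifflin-St Jeor (female): BMR = 10(124.5) + 6.25(148) − 5(66) − 161 = 1245 + 925 − 330 − 161 = 1679 kcal/day.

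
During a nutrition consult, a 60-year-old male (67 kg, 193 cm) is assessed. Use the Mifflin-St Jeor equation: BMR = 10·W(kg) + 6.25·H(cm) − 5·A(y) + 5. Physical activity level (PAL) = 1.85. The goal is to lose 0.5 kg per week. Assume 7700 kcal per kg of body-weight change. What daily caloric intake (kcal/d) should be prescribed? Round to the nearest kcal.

2375 kcal/d

Mifflin-St Jeor (male): BMR = 10(67) + 6.25(193) − 5(60) + 5 = 670 + 1206.25 − 300 + 5 = 1581.25 kcal/day.
TEE = 1581.25 × 1.85 = 2925.3125 kcal/day.
Required daily deficit = 0.5 × 7700 ÷ 7 = 550 kcal/day.
Target intake = 2925.3125 − 550 = 2375.3125 kcal/day.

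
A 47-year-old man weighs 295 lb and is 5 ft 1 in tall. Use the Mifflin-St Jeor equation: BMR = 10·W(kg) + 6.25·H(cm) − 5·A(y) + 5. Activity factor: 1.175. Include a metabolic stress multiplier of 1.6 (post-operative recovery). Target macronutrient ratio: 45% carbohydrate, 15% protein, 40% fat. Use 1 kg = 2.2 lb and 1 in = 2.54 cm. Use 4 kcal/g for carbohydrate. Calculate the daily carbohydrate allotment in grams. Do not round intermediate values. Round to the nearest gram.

Convert to metric: weight = 295 ÷ 2.2 = 134.0909 kg; height = (5×12 + 1) × 2.54 = 61 × 2.54 = 154.94 cm.
Mifflin-St Jeor (male): BMR = 10(134.0909) + 6.25(154.94) − 5(47) + 5 = 1340.9091 + 968.375 − 235 + 5 = 2079.2841 kcal/day.
TEE = 2079.2841 × 1.175 = 2443.1588 kcal/day.
With stress factor 1.6: 2443.1588 × 1.6 = 3909.0541 kcal/day.
Carbohydrate energy = 45% × 3909.0541 = 1759.0743 kcal.
Carbohydrate = 1759.0743 ÷ 4 kcal/g = 439.7686 g.

440 g/day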